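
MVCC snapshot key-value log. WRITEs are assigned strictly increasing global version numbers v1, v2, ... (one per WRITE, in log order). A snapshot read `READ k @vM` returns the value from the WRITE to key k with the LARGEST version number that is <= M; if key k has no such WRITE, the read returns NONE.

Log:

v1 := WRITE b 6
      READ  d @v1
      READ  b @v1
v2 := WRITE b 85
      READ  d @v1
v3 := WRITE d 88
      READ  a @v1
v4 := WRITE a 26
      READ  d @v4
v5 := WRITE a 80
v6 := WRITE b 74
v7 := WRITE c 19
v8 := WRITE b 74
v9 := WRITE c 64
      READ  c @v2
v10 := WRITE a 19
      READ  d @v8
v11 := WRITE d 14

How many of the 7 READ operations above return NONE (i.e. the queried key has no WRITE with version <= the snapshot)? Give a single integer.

v1: WRITE b=6  (b history now [(1, 6)])
READ d @v1: history=[] -> no version <= 1 -> NONE
READ b @v1: history=[(1, 6)] -> pick v1 -> 6
v2: WRITE b=85  (b history now [(1, 6), (2, 85)])
READ d @v1: history=[] -> no version <= 1 -> NONE
v3: WRITE d=88  (d history now [(3, 88)])
READ a @v1: history=[] -> no version <= 1 -> NONE
v4: WRITE a=26  (a history now [(4, 26)])
READ d @v4: history=[(3, 88)] -> pick v3 -> 88
v5: WRITE a=80  (a history now [(4, 26), (5, 80)])
v6: WRITE b=74  (b history now [(1, 6), (2, 85), (6, 74)])
v7: WRITE c=19  (c history now [(7, 19)])
v8: WRITE b=74  (b history now [(1, 6), (2, 85), (6, 74), (8, 74)])
v9: WRITE c=64  (c history now [(7, 19), (9, 64)])
READ c @v2: history=[(7, 19), (9, 64)] -> no version <= 2 -> NONE
v10: WRITE a=19  (a history now [(4, 26), (5, 80), (10, 19)])
READ d @v8: history=[(3, 88)] -> pick v3 -> 88
v11: WRITE d=14  (d history now [(3, 88), (11, 14)])
Read results in order: ['NONE', '6', 'NONE', 'NONE', '88', 'NONE', '88']
NONE count = 4

Answer: 4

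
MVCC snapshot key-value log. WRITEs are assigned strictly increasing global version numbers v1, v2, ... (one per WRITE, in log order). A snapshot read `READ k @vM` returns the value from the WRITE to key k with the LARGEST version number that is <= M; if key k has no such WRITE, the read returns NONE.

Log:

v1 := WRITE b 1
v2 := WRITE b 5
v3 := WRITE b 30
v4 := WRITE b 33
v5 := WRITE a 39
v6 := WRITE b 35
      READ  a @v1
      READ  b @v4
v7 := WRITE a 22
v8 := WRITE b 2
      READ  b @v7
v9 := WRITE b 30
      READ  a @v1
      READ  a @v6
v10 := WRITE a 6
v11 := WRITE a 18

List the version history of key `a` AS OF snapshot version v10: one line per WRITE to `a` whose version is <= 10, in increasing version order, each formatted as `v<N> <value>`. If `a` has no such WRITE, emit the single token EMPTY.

Scan writes for key=a with version <= 10:
  v1 WRITE b 1 -> skip
  v2 WRITE b 5 -> skip
  v3 WRITE b 30 -> skip
  v4 WRITE b 33 -> skip
  v5 WRITE a 39 -> keep
  v6 WRITE b 35 -> skip
  v7 WRITE a 22 -> keep
  v8 WRITE b 2 -> skip
  v9 WRITE b 30 -> skip
  v10 WRITE a 6 -> keep
  v11 WRITE a 18 -> drop (> snap)
Collected: [(5, 39), (7, 22), (10, 6)]

Answer: v5 39
v7 22
v10 6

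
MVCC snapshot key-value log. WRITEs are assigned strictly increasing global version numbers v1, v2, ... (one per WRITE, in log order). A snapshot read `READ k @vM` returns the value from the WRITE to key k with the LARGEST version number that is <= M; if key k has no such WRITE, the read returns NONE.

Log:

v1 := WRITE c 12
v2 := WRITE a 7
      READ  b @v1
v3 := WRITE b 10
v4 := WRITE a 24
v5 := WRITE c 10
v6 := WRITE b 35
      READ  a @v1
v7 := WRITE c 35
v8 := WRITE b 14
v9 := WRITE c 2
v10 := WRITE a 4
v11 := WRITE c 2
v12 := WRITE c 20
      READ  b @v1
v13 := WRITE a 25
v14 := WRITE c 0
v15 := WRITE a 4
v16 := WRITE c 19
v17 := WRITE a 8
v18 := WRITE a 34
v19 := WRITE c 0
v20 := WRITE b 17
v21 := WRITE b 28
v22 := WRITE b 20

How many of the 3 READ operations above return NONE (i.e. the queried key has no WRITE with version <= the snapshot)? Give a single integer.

v1: WRITE c=12  (c history now [(1, 12)])
v2: WRITE a=7  (a history now [(2, 7)])
READ b @v1: history=[] -> no version <= 1 -> NONE
v3: WRITE b=10  (b history now [(3, 10)])
v4: WRITE a=24  (a history now [(2, 7), (4, 24)])
v5: WRITE c=10  (c history now [(1, 12), (5, 10)])
v6: WRITE b=35  (b history now [(3, 10), (6, 35)])
READ a @v1: history=[(2, 7), (4, 24)] -> no version <= 1 -> NONE
v7: WRITE c=35  (c history now [(1, 12), (5, 10), (7, 35)])
v8: WRITE b=14  (b history now [(3, 10), (6, 35), (8, 14)])
v9: WRITE c=2  (c history now [(1, 12), (5, 10), (7, 35), (9, 2)])
v10: WRITE a=4  (a history now [(2, 7), (4, 24), (10, 4)])
v11: WRITE c=2  (c history now [(1, 12), (5, 10), (7, 35), (9, 2), (11, 2)])
v12: WRITE c=20  (c history now [(1, 12), (5, 10), (7, 35), (9, 2), (11, 2), (12, 20)])
READ b @v1: history=[(3, 10), (6, 35), (8, 14)] -> no version <= 1 -> NONE
v13: WRITE a=25  (a history now [(2, 7), (4, 24), (10, 4), (13, 25)])
v14: WRITE c=0  (c history now [(1, 12), (5, 10), (7, 35), (9, 2), (11, 2), (12, 20), (14, 0)])
v15: WRITE a=4  (a history now [(2, 7), (4, 24), (10, 4), (13, 25), (15, 4)])
v16: WRITE c=19  (c history now [(1, 12), (5, 10), (7, 35), (9, 2), (11, 2), (12, 20), (14, 0), (16, 19)])
v17: WRITE a=8  (a history now [(2, 7), (4, 24), (10, 4), (13, 25), (15, 4), (17, 8)])
v18: WRITE a=34  (a history now [(2, 7), (4, 24), (10, 4), (13, 25), (15, 4), (17, 8), (18, 34)])
v19: WRITE c=0  (c history now [(1, 12), (5, 10), (7, 35), (9, 2), (11, 2), (12, 20), (14, 0), (16, 19), (19, 0)])
v20: WRITE b=17  (b history now [(3, 10), (6, 35), (8, 14), (20, 17)])
v21: WRITE b=28  (b history now [(3, 10), (6, 35), (8, 14), (20, 17), (21, 28)])
v22: WRITE b=20  (b history now [(3, 10), (6, 35), (8, 14), (20, 17), (21, 28), (22, 20)])
Read results in order: ['NONE', 'NONE', 'NONE']
NONE count = 3

Answer: 3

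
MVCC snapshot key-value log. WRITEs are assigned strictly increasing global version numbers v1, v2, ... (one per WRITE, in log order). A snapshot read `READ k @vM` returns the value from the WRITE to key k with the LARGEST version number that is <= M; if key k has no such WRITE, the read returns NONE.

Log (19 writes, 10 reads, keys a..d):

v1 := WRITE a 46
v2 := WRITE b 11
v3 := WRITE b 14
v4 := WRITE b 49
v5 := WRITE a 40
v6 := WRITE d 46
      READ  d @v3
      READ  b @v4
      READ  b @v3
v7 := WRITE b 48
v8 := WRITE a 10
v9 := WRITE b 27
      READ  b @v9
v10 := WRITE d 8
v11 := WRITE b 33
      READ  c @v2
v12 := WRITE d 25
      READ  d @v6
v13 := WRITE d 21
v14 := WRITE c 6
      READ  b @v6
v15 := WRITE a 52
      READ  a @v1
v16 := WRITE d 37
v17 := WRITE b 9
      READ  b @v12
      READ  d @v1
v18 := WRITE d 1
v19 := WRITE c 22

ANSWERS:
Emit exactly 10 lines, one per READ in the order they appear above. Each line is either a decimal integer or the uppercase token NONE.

Answer: NONE
49
14
27
NONE
46
49
46
33
NONE

Derivation:
v1: WRITE a=46  (a history now [(1, 46)])
v2: WRITE b=11  (b history now [(2, 11)])
v3: WRITE b=14  (b history now [(2, 11), (3, 14)])
v4: WRITE b=49  (b history now [(2, 11), (3, 14), (4, 49)])
v5: WRITE a=40  (a history now [(1, 46), (5, 40)])
v6: WRITE d=46  (d history now [(6, 46)])
READ d @v3: history=[(6, 46)] -> no version <= 3 -> NONE
READ b @v4: history=[(2, 11), (3, 14), (4, 49)] -> pick v4 -> 49
READ b @v3: history=[(2, 11), (3, 14), (4, 49)] -> pick v3 -> 14
v7: WRITE b=48  (b history now [(2, 11), (3, 14), (4, 49), (7, 48)])
v8: WRITE a=10  (a history now [(1, 46), (5, 40), (8, 10)])
v9: WRITE b=27  (b history now [(2, 11), (3, 14), (4, 49), (7, 48), (9, 27)])
READ b @v9: history=[(2, 11), (3, 14), (4, 49), (7, 48), (9, 27)] -> pick v9 -> 27
v10: WRITE d=8  (d history now [(6, 46), (10, 8)])
v11: WRITE b=33  (b history now [(2, 11), (3, 14), (4, 49), (7, 48), (9, 27), (11, 33)])
READ c @v2: history=[] -> no version <= 2 -> NONE
v12: WRITE d=25  (d history now [(6, 46), (10, 8), (12, 25)])
READ d @v6: history=[(6, 46), (10, 8), (12, 25)] -> pick v6 -> 46
v13: WRITE d=21  (d history now [(6, 46), (10, 8), (12, 25), (13, 21)])
v14: WRITE c=6  (c history now [(14, 6)])
READ b @v6: history=[(2, 11), (3, 14), (4, 49), (7, 48), (9, 27), (11, 33)] -> pick v4 -> 49
v15: WRITE a=52  (a history now [(1, 46), (5, 40), (8, 10), (15, 52)])
READ a @v1: history=[(1, 46), (5, 40), (8, 10), (15, 52)] -> pick v1 -> 46
v16: WRITE d=37  (d history now [(6, 46), (10, 8), (12, 25), (13, 21), (16, 37)])
v17: WRITE b=9  (b history now [(2, 11), (3, 14), (4, 49), (7, 48), (9, 27), (11, 33), (17, 9)])
READ b @v12: history=[(2, 11), (3, 14), (4, 49), (7, 48), (9, 27), (11, 33), (17, 9)] -> pick v11 -> 33
READ d @v1: history=[(6, 46), (10, 8), (12, 25), (13, 21), (16, 37)] -> no version <= 1 -> NONE
v18: WRITE d=1  (d history now [(6, 46), (10, 8), (12, 25), (13, 21), (16, 37), (18, 1)])
v19: WRITE c=22  (c history now [(14, 6), (19, 22)])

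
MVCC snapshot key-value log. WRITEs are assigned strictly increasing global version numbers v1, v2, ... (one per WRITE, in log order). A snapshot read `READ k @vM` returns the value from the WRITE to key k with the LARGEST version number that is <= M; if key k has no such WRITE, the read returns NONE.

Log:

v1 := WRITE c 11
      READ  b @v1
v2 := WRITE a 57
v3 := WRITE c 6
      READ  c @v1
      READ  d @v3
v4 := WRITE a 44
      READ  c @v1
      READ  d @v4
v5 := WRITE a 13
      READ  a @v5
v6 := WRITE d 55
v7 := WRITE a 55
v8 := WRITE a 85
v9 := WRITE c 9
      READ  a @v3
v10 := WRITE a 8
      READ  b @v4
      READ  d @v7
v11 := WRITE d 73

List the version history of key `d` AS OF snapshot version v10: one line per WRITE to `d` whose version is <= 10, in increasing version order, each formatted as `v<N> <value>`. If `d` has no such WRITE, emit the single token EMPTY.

Scan writes for key=d with version <= 10:
  v1 WRITE c 11 -> skip
  v2 WRITE a 57 -> skip
  v3 WRITE c 6 -> skip
  v4 WRITE a 44 -> skip
  v5 WRITE a 13 -> skip
  v6 WRITE d 55 -> keep
  v7 WRITE a 55 -> skip
  v8 WRITE a 85 -> skip
  v9 WRITE c 9 -> skip
  v10 WRITE a 8 -> skip
  v11 WRITE d 73 -> drop (> snap)
Collected: [(6, 55)]

Answer: v6 55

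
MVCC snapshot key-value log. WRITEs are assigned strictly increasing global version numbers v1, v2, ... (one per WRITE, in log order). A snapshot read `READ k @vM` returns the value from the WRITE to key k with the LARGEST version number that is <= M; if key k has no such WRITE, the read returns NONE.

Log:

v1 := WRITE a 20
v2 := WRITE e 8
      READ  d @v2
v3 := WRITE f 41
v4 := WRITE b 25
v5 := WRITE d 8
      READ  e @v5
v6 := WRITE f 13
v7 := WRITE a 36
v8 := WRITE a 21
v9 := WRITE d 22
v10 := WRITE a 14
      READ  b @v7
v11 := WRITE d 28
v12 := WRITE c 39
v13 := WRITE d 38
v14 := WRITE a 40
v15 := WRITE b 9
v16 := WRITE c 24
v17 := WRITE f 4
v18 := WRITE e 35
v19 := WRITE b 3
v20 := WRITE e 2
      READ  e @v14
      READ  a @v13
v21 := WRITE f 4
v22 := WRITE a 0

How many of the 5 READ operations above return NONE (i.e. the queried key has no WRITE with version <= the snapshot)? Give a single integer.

v1: WRITE a=20  (a history now [(1, 20)])
v2: WRITE e=8  (e history now [(2, 8)])
READ d @v2: history=[] -> no version <= 2 -> NONE
v3: WRITE f=41  (f history now [(3, 41)])
v4: WRITE b=25  (b history now [(4, 25)])
v5: WRITE d=8  (d history now [(5, 8)])
READ e @v5: history=[(2, 8)] -> pick v2 -> 8
v6: WRITE f=13  (f history now [(3, 41), (6, 13)])
v7: WRITE a=36  (a history now [(1, 20), (7, 36)])
v8: WRITE a=21  (a history now [(1, 20), (7, 36), (8, 21)])
v9: WRITE d=22  (d history now [(5, 8), (9, 22)])
v10: WRITE a=14  (a history now [(1, 20), (7, 36), (8, 21), (10, 14)])
READ b @v7: history=[(4, 25)] -> pick v4 -> 25
v11: WRITE d=28  (d history now [(5, 8), (9, 22), (11, 28)])
v12: WRITE c=39  (c history now [(12, 39)])
v13: WRITE d=38  (d history now [(5, 8), (9, 22), (11, 28), (13, 38)])
v14: WRITE a=40  (a history now [(1, 20), (7, 36), (8, 21), (10, 14), (14, 40)])
v15: WRITE b=9  (b history now [(4, 25), (15, 9)])
v16: WRITE c=24  (c history now [(12, 39), (16, 24)])
v17: WRITE f=4  (f history now [(3, 41), (6, 13), (17, 4)])
v18: WRITE e=35  (e history now [(2, 8), (18, 35)])
v19: WRITE b=3  (b history now [(4, 25), (15, 9), (19, 3)])
v20: WRITE e=2  (e history now [(2, 8), (18, 35), (20, 2)])
READ e @v14: history=[(2, 8), (18, 35), (20, 2)] -> pick v2 -> 8
READ a @v13: history=[(1, 20), (7, 36), (8, 21), (10, 14), (14, 40)] -> pick v10 -> 14
v21: WRITE f=4  (f history now [(3, 41), (6, 13), (17, 4), (21, 4)])
v22: WRITE a=0  (a history now [(1, 20), (7, 36), (8, 21), (10, 14), (14, 40), (22, 0)])
Read results in order: ['NONE', '8', '25', '8', '14']
NONE count = 1

Answer: 1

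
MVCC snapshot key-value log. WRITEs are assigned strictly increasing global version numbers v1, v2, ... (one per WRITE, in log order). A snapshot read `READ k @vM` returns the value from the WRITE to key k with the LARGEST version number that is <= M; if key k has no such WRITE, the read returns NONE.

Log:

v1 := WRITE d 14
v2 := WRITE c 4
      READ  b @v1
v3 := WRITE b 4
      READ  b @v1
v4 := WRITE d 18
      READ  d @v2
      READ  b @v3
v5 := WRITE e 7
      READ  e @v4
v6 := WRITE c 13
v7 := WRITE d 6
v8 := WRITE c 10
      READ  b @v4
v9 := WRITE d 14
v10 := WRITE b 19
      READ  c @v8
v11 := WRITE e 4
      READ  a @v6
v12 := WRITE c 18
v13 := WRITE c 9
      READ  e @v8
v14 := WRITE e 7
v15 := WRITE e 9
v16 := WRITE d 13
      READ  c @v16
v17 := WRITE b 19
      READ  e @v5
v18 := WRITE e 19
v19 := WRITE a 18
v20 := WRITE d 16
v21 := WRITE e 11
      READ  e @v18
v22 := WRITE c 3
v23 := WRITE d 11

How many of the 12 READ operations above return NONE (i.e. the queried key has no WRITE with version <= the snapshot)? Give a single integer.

v1: WRITE d=14  (d history now [(1, 14)])
v2: WRITE c=4  (c history now [(2, 4)])
READ b @v1: history=[] -> no version <= 1 -> NONE
v3: WRITE b=4  (b history now [(3, 4)])
READ b @v1: history=[(3, 4)] -> no version <= 1 -> NONE
v4: WRITE d=18  (d history now [(1, 14), (4, 18)])
READ d @v2: history=[(1, 14), (4, 18)] -> pick v1 -> 14
READ b @v3: history=[(3, 4)] -> pick v3 -> 4
v5: WRITE e=7  (e history now [(5, 7)])
READ e @v4: history=[(5, 7)] -> no version <= 4 -> NONE
v6: WRITE c=13  (c history now [(2, 4), (6, 13)])
v7: WRITE d=6  (d history now [(1, 14), (4, 18), (7, 6)])
v8: WRITE c=10  (c history now [(2, 4), (6, 13), (8, 10)])
READ b @v4: history=[(3, 4)] -> pick v3 -> 4
v9: WRITE d=14  (d history now [(1, 14), (4, 18), (7, 6), (9, 14)])
v10: WRITE b=19  (b history now [(3, 4), (10, 19)])
READ c @v8: history=[(2, 4), (6, 13), (8, 10)] -> pick v8 -> 10
v11: WRITE e=4  (e history now [(5, 7), (11, 4)])
READ a @v6: history=[] -> no version <= 6 -> NONE
v12: WRITE c=18  (c history now [(2, 4), (6, 13), (8, 10), (12, 18)])
v13: WRITE c=9  (c history now [(2, 4), (6, 13), (8, 10), (12, 18), (13, 9)])
READ e @v8: history=[(5, 7), (11, 4)] -> pick v5 -> 7
v14: WRITE e=7  (e history now [(5, 7), (11, 4), (14, 7)])
v15: WRITE e=9  (e history now [(5, 7), (11, 4), (14, 7), (15, 9)])
v16: WRITE d=13  (d history now [(1, 14), (4, 18), (7, 6), (9, 14), (16, 13)])
READ c @v16: history=[(2, 4), (6, 13), (8, 10), (12, 18), (13, 9)] -> pick v13 -> 9
v17: WRITE b=19  (b history now [(3, 4), (10, 19), (17, 19)])
READ e @v5: history=[(5, 7), (11, 4), (14, 7), (15, 9)] -> pick v5 -> 7
v18: WRITE e=19  (e history now [(5, 7), (11, 4), (14, 7), (15, 9), (18, 19)])
v19: WRITE a=18  (a history now [(19, 18)])
v20: WRITE d=16  (d history now [(1, 14), (4, 18), (7, 6), (9, 14), (16, 13), (20, 16)])
v21: WRITE e=11  (e history now [(5, 7), (11, 4), (14, 7), (15, 9), (18, 19), (21, 11)])
READ e @v18: history=[(5, 7), (11, 4), (14, 7), (15, 9), (18, 19), (21, 11)] -> pick v18 -> 19
v22: WRITE c=3  (c history now [(2, 4), (6, 13), (8, 10), (12, 18), (13, 9), (22, 3)])
v23: WRITE d=11  (d history now [(1, 14), (4, 18), (7, 6), (9, 14), (16, 13), (20, 16), (23, 11)])
Read results in order: ['NONE', 'NONE', '14', '4', 'NONE', '4', '10', 'NONE', '7', '9', '7', '19']
NONE count = 4

Answer: 4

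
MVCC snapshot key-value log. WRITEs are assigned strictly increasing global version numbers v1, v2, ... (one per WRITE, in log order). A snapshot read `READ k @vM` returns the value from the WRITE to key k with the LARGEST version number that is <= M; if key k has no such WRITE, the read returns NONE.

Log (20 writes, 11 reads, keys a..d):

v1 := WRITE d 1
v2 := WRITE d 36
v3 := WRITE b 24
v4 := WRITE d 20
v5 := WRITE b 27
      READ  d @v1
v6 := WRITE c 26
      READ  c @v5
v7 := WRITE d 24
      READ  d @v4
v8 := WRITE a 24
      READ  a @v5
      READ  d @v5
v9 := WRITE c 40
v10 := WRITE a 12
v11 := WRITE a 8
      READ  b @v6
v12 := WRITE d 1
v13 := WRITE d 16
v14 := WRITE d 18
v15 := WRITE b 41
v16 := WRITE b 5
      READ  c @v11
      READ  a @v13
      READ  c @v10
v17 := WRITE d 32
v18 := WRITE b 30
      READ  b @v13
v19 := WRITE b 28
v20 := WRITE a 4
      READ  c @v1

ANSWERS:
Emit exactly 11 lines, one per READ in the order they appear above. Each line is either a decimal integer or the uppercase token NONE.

v1: WRITE d=1  (d history now [(1, 1)])
v2: WRITE d=36  (d history now [(1, 1), (2, 36)])
v3: WRITE b=24  (b history now [(3, 24)])
v4: WRITE d=20  (d history now [(1, 1), (2, 36), (4, 20)])
v5: WRITE b=27  (b history now [(3, 24), (5, 27)])
READ d @v1: history=[(1, 1), (2, 36), (4, 20)] -> pick v1 -> 1
v6: WRITE c=26  (c history now [(6, 26)])
READ c @v5: history=[(6, 26)] -> no version <= 5 -> NONE
v7: WRITE d=24  (d history now [(1, 1), (2, 36), (4, 20), (7, 24)])
READ d @v4: history=[(1, 1), (2, 36), (4, 20), (7, 24)] -> pick v4 -> 20
v8: WRITE a=24  (a history now [(8, 24)])
READ a @v5: history=[(8, 24)] -> no version <= 5 -> NONE
READ d @v5: history=[(1, 1), (2, 36), (4, 20), (7, 24)] -> pick v4 -> 20
v9: WRITE c=40  (c history now [(6, 26), (9, 40)])
v10: WRITE a=12  (a history now [(8, 24), (10, 12)])
v11: WRITE a=8  (a history now [(8, 24), (10, 12), (11, 8)])
READ b @v6: history=[(3, 24), (5, 27)] -> pick v5 -> 27
v12: WRITE d=1  (d history now [(1, 1), (2, 36), (4, 20), (7, 24), (12, 1)])
v13: WRITE d=16  (d history now [(1, 1), (2, 36), (4, 20), (7, 24), (12, 1), (13, 16)])
v14: WRITE d=18  (d history now [(1, 1), (2, 36), (4, 20), (7, 24), (12, 1), (13, 16), (14, 18)])
v15: WRITE b=41  (b history now [(3, 24), (5, 27), (15, 41)])
v16: WRITE b=5  (b history now [(3, 24), (5, 27), (15, 41), (16, 5)])
READ c @v11: history=[(6, 26), (9, 40)] -> pick v9 -> 40
READ a @v13: history=[(8, 24), (10, 12), (11, 8)] -> pick v11 -> 8
READ c @v10: history=[(6, 26), (9, 40)] -> pick v9 -> 40
v17: WRITE d=32  (d history now [(1, 1), (2, 36), (4, 20), (7, 24), (12, 1), (13, 16), (14, 18), (17, 32)])
v18: WRITE b=30  (b history now [(3, 24), (5, 27), (15, 41), (16, 5), (18, 30)])
READ b @v13: history=[(3, 24), (5, 27), (15, 41), (16, 5), (18, 30)] -> pick v5 -> 27
v19: WRITE b=28  (b history now [(3, 24), (5, 27), (15, 41), (16, 5), (18, 30), (19, 28)])
v20: WRITE a=4  (a history now [(8, 24), (10, 12), (11, 8), (20, 4)])
READ c @v1: history=[(6, 26), (9, 40)] -> no version <= 1 -> NONE

Answer: 1
NONE
20
NONE
20
27
40
8
40
27
NONE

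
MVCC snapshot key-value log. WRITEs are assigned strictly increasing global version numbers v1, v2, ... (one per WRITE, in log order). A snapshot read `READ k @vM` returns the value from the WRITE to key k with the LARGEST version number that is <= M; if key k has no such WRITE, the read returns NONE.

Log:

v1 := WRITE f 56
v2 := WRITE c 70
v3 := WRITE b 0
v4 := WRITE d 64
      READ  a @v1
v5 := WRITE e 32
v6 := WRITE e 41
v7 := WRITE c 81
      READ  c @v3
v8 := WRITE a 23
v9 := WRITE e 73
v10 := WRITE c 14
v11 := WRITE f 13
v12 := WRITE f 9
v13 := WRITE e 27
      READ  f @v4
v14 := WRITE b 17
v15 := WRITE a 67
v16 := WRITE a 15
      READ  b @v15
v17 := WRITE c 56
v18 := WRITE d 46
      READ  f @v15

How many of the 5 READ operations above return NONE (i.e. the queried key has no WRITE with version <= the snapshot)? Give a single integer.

Answer: 1

Derivation:
v1: WRITE f=56  (f history now [(1, 56)])
v2: WRITE c=70  (c history now [(2, 70)])
v3: WRITE b=0  (b history now [(3, 0)])
v4: WRITE d=64  (d history now [(4, 64)])
READ a @v1: history=[] -> no version <= 1 -> NONE
v5: WRITE e=32  (e history now [(5, 32)])
v6: WRITE e=41  (e history now [(5, 32), (6, 41)])
v7: WRITE c=81  (c history now [(2, 70), (7, 81)])
READ c @v3: history=[(2, 70), (7, 81)] -> pick v2 -> 70
v8: WRITE a=23  (a history now [(8, 23)])
v9: WRITE e=73  (e history now [(5, 32), (6, 41), (9, 73)])
v10: WRITE c=14  (c history now [(2, 70), (7, 81), (10, 14)])
v11: WRITE f=13  (f history now [(1, 56), (11, 13)])
v12: WRITE f=9  (f history now [(1, 56), (11, 13), (12, 9)])
v13: WRITE e=27  (e history now [(5, 32), (6, 41), (9, 73), (13, 27)])
READ f @v4: history=[(1, 56), (11, 13), (12, 9)] -> pick v1 -> 56
v14: WRITE b=17  (b history now [(3, 0), (14, 17)])
v15: WRITE a=67  (a history now [(8, 23), (15, 67)])
v16: WRITE a=15  (a history now [(8, 23), (15, 67), (16, 15)])
READ b @v15: history=[(3, 0), (14, 17)] -> pick v14 -> 17
v17: WRITE c=56  (c history now [(2, 70), (7, 81), (10, 14), (17, 56)])
v18: WRITE d=46  (d history now [(4, 64), (18, 46)])
READ f @v15: history=[(1, 56), (11, 13), (12, 9)] -> pick v12 -> 9
Read results in order: ['NONE', '70', '56', '17', '9']
NONE count = 1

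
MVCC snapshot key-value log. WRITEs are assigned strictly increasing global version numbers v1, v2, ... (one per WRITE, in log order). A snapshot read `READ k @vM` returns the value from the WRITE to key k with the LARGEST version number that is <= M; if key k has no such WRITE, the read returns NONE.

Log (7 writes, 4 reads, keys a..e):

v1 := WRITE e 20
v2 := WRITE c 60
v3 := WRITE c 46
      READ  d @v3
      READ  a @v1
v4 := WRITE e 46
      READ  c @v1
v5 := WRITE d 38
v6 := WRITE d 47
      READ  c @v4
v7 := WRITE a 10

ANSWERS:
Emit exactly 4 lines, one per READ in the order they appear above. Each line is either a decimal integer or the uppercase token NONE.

v1: WRITE e=20  (e history now [(1, 20)])
v2: WRITE c=60  (c history now [(2, 60)])
v3: WRITE c=46  (c history now [(2, 60), (3, 46)])
READ d @v3: history=[] -> no version <= 3 -> NONE
READ a @v1: history=[] -> no version <= 1 -> NONE
v4: WRITE e=46  (e history now [(1, 20), (4, 46)])
READ c @v1: history=[(2, 60), (3, 46)] -> no version <= 1 -> NONE
v5: WRITE d=38  (d history now [(5, 38)])
v6: WRITE d=47  (d history now [(5, 38), (6, 47)])
READ c @v4: history=[(2, 60), (3, 46)] -> pick v3 -> 46
v7: WRITE a=10  (a history now [(7, 10)])

Answer: NONE
NONE
NONE
46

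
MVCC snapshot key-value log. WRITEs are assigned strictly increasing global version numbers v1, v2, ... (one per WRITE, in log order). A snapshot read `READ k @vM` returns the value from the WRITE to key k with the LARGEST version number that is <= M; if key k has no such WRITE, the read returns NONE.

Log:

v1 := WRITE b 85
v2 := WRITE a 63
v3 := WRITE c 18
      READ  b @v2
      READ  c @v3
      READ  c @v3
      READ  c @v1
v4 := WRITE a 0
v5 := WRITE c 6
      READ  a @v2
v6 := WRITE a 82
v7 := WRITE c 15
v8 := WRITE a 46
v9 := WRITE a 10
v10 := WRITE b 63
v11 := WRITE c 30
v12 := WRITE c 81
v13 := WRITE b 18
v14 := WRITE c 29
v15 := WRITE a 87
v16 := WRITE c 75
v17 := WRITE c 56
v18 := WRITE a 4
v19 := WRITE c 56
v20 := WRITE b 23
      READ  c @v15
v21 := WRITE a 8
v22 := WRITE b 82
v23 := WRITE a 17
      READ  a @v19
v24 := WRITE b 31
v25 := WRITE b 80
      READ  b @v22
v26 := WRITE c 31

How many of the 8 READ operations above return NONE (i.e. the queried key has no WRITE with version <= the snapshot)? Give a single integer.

v1: WRITE b=85  (b history now [(1, 85)])
v2: WRITE a=63  (a history now [(2, 63)])
v3: WRITE c=18  (c history now [(3, 18)])
READ b @v2: history=[(1, 85)] -> pick v1 -> 85
READ c @v3: history=[(3, 18)] -> pick v3 -> 18
READ c @v3: history=[(3, 18)] -> pick v3 -> 18
READ c @v1: history=[(3, 18)] -> no version <= 1 -> NONE
v4: WRITE a=0  (a history now [(2, 63), (4, 0)])
v5: WRITE c=6  (c history now [(3, 18), (5, 6)])
READ a @v2: history=[(2, 63), (4, 0)] -> pick v2 -> 63
v6: WRITE a=82  (a history now [(2, 63), (4, 0), (6, 82)])
v7: WRITE c=15  (c history now [(3, 18), (5, 6), (7, 15)])
v8: WRITE a=46  (a history now [(2, 63), (4, 0), (6, 82), (8, 46)])
v9: WRITE a=10  (a history now [(2, 63), (4, 0), (6, 82), (8, 46), (9, 10)])
v10: WRITE b=63  (b history now [(1, 85), (10, 63)])
v11: WRITE c=30  (c history now [(3, 18), (5, 6), (7, 15), (11, 30)])
v12: WRITE c=81  (c history now [(3, 18), (5, 6), (7, 15), (11, 30), (12, 81)])
v13: WRITE b=18  (b history now [(1, 85), (10, 63), (13, 18)])
v14: WRITE c=29  (c history now [(3, 18), (5, 6), (7, 15), (11, 30), (12, 81), (14, 29)])
v15: WRITE a=87  (a history now [(2, 63), (4, 0), (6, 82), (8, 46), (9, 10), (15, 87)])
v16: WRITE c=75  (c history now [(3, 18), (5, 6), (7, 15), (11, 30), (12, 81), (14, 29), (16, 75)])
v17: WRITE c=56  (c history now [(3, 18), (5, 6), (7, 15), (11, 30), (12, 81), (14, 29), (16, 75), (17, 56)])
v18: WRITE a=4  (a history now [(2, 63), (4, 0), (6, 82), (8, 46), (9, 10), (15, 87), (18, 4)])
v19: WRITE c=56  (c history now [(3, 18), (5, 6), (7, 15), (11, 30), (12, 81), (14, 29), (16, 75), (17, 56), (19, 56)])
v20: WRITE b=23  (b history now [(1, 85), (10, 63), (13, 18), (20, 23)])
READ c @v15: history=[(3, 18), (5, 6), (7, 15), (11, 30), (12, 81), (14, 29), (16, 75), (17, 56), (19, 56)] -> pick v14 -> 29
v21: WRITE a=8  (a history now [(2, 63), (4, 0), (6, 82), (8, 46), (9, 10), (15, 87), (18, 4), (21, 8)])
v22: WRITE b=82  (b history now [(1, 85), (10, 63), (13, 18), (20, 23), (22, 82)])
v23: WRITE a=17  (a history now [(2, 63), (4, 0), (6, 82), (8, 46), (9, 10), (15, 87), (18, 4), (21, 8), (23, 17)])
READ a @v19: history=[(2, 63), (4, 0), (6, 82), (8, 46), (9, 10), (15, 87), (18, 4), (21, 8), (23, 17)] -> pick v18 -> 4
v24: WRITE b=31  (b history now [(1, 85), (10, 63), (13, 18), (20, 23), (22, 82), (24, 31)])
v25: WRITE b=80  (b history now [(1, 85), (10, 63), (13, 18), (20, 23), (22, 82), (24, 31), (25, 80)])
READ b @v22: history=[(1, 85), (10, 63), (13, 18), (20, 23), (22, 82), (24, 31), (25, 80)] -> pick v22 -> 82
v26: WRITE c=31  (c history now [(3, 18), (5, 6), (7, 15), (11, 30), (12, 81), (14, 29), (16, 75), (17, 56), (19, 56), (26, 31)])
Read results in order: ['85', '18', '18', 'NONE', '63', '29', '4', '82']
NONE count = 1

Answer: 1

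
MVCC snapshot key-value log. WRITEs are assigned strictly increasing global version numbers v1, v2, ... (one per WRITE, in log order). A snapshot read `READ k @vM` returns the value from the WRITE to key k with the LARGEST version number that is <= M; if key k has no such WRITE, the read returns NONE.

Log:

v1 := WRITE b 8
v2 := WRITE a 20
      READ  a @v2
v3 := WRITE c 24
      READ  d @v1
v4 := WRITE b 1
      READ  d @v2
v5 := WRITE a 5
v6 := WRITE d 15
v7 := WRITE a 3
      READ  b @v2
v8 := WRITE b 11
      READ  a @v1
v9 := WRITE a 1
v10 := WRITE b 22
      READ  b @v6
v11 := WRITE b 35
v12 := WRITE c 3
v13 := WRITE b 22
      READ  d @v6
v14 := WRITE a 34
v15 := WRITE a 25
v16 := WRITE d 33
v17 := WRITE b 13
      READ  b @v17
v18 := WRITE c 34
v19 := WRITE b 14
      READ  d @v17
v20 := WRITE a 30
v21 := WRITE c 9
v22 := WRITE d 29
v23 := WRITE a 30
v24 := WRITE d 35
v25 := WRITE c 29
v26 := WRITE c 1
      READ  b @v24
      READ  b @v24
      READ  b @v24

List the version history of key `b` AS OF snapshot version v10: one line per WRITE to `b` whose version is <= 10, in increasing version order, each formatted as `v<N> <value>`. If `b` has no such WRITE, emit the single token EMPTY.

Answer: v1 8
v4 1
v8 11
v10 22

Derivation:
Scan writes for key=b with version <= 10:
  v1 WRITE b 8 -> keep
  v2 WRITE a 20 -> skip
  v3 WRITE c 24 -> skip
  v4 WRITE b 1 -> keep
  v5 WRITE a 5 -> skip
  v6 WRITE d 15 -> skip
  v7 WRITE a 3 -> skip
  v8 WRITE b 11 -> keep
  v9 WRITE a 1 -> skip
  v10 WRITE b 22 -> keep
  v11 WRITE b 35 -> drop (> snap)
  v12 WRITE c 3 -> skip
  v13 WRITE b 22 -> drop (> snap)
  v14 WRITE a 34 -> skip
  v15 WRITE a 25 -> skip
  v16 WRITE d 33 -> skip
  v17 WRITE b 13 -> drop (> snap)
  v18 WRITE c 34 -> skip
  v19 WRITE b 14 -> drop (> snap)
  v20 WRITE a 30 -> skip
  v21 WRITE c 9 -> skip
  v22 WRITE d 29 -> skip
  v23 WRITE a 30 -> skip
  v24 WRITE d 35 -> skip
  v25 WRITE c 29 -> skip
  v26 WRITE c 1 -> skip
Collected: [(1, 8), (4, 1), (8, 11), (10, 22)]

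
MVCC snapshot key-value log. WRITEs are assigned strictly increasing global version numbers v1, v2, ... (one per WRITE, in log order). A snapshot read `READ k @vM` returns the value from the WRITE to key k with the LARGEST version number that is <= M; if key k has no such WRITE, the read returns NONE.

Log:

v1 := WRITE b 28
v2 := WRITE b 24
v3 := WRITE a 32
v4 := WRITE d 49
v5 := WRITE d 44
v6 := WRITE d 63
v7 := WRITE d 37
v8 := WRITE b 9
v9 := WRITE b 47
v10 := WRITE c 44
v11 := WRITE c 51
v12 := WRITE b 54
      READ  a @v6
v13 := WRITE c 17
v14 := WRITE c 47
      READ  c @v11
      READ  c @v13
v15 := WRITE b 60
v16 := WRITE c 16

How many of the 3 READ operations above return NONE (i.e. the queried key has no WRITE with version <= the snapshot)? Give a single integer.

Answer: 0

Derivation:
v1: WRITE b=28  (b history now [(1, 28)])
v2: WRITE b=24  (b history now [(1, 28), (2, 24)])
v3: WRITE a=32  (a history now [(3, 32)])
v4: WRITE d=49  (d history now [(4, 49)])
v5: WRITE d=44  (d history now [(4, 49), (5, 44)])
v6: WRITE d=63  (d history now [(4, 49), (5, 44), (6, 63)])
v7: WRITE d=37  (d history now [(4, 49), (5, 44), (6, 63), (7, 37)])
v8: WRITE b=9  (b history now [(1, 28), (2, 24), (8, 9)])
v9: WRITE b=47  (b history now [(1, 28), (2, 24), (8, 9), (9, 47)])
v10: WRITE c=44  (c history now [(10, 44)])
v11: WRITE c=51  (c history now [(10, 44), (11, 51)])
v12: WRITE b=54  (b history now [(1, 28), (2, 24), (8, 9), (9, 47), (12, 54)])
READ a @v6: history=[(3, 32)] -> pick v3 -> 32
v13: WRITE c=17  (c history now [(10, 44), (11, 51), (13, 17)])
v14: WRITE c=47  (c history now [(10, 44), (11, 51), (13, 17), (14, 47)])
READ c @v11: history=[(10, 44), (11, 51), (13, 17), (14, 47)] -> pick v11 -> 51
READ c @v13: history=[(10, 44), (11, 51), (13, 17), (14, 47)] -> pick v13 -> 17
v15: WRITE b=60  (b history now [(1, 28), (2, 24), (8, 9), (9, 47), (12, 54), (15, 60)])
v16: WRITE c=16  (c history now [(10, 44), (11, 51), (13, 17), (14, 47), (16, 16)])
Read results in order: ['32', '51', '17']
NONE count = 0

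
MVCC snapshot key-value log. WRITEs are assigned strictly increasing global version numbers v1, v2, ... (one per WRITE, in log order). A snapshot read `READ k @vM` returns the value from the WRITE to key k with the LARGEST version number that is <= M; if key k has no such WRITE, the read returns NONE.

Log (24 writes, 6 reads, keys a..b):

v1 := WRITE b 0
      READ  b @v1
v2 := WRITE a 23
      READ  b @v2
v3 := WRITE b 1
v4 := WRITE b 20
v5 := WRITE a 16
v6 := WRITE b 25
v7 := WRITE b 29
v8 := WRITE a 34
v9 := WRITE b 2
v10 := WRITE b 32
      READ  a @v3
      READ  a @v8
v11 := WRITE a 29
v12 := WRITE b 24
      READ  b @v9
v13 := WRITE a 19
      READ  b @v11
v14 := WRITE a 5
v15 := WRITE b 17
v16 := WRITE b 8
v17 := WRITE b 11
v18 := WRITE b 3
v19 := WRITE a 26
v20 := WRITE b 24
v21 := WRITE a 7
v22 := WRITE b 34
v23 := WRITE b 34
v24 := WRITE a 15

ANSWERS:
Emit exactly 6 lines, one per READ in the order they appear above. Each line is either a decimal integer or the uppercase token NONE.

Answer: 0
0
23
34
2
32

Derivation:
v1: WRITE b=0  (b history now [(1, 0)])
READ b @v1: history=[(1, 0)] -> pick v1 -> 0
v2: WRITE a=23  (a history now [(2, 23)])
READ b @v2: history=[(1, 0)] -> pick v1 -> 0
v3: WRITE b=1  (b history now [(1, 0), (3, 1)])
v4: WRITE b=20  (b history now [(1, 0), (3, 1), (4, 20)])
v5: WRITE a=16  (a history now [(2, 23), (5, 16)])
v6: WRITE b=25  (b history now [(1, 0), (3, 1), (4, 20), (6, 25)])
v7: WRITE b=29  (b history now [(1, 0), (3, 1), (4, 20), (6, 25), (7, 29)])
v8: WRITE a=34  (a history now [(2, 23), (5, 16), (8, 34)])
v9: WRITE b=2  (b history now [(1, 0), (3, 1), (4, 20), (6, 25), (7, 29), (9, 2)])
v10: WRITE b=32  (b history now [(1, 0), (3, 1), (4, 20), (6, 25), (7, 29), (9, 2), (10, 32)])
READ a @v3: history=[(2, 23), (5, 16), (8, 34)] -> pick v2 -> 23
READ a @v8: history=[(2, 23), (5, 16), (8, 34)] -> pick v8 -> 34
v11: WRITE a=29  (a history now [(2, 23), (5, 16), (8, 34), (11, 29)])
v12: WRITE b=24  (b history now [(1, 0), (3, 1), (4, 20), (6, 25), (7, 29), (9, 2), (10, 32), (12, 24)])
READ b @v9: history=[(1, 0), (3, 1), (4, 20), (6, 25), (7, 29), (9, 2), (10, 32), (12, 24)] -> pick v9 -> 2
v13: WRITE a=19  (a history now [(2, 23), (5, 16), (8, 34), (11, 29), (13, 19)])
READ b @v11: history=[(1, 0), (3, 1), (4, 20), (6, 25), (7, 29), (9, 2), (10, 32), (12, 24)] -> pick v10 -> 32
v14: WRITE a=5  (a history now [(2, 23), (5, 16), (8, 34), (11, 29), (13, 19), (14, 5)])
v15: WRITE b=17  (b history now [(1, 0), (3, 1), (4, 20), (6, 25), (7, 29), (9, 2), (10, 32), (12, 24), (15, 17)])
v16: WRITE b=8  (b history now [(1, 0), (3, 1), (4, 20), (6, 25), (7, 29), (9, 2), (10, 32), (12, 24), (15, 17), (16, 8)])
v17: WRITE b=11  (b history now [(1, 0), (3, 1), (4, 20), (6, 25), (7, 29), (9, 2), (10, 32), (12, 24), (15, 17), (16, 8), (17, 11)])
v18: WRITE b=3  (b history now [(1, 0), (3, 1), (4, 20), (6, 25), (7, 29), (9, 2), (10, 32), (12, 24), (15, 17), (16, 8), (17, 11), (18, 3)])
v19: WRITE a=26  (a history now [(2, 23), (5, 16), (8, 34), (11, 29), (13, 19), (14, 5), (19, 26)])
v20: WRITE b=24  (b history now [(1, 0), (3, 1), (4, 20), (6, 25), (7, 29), (9, 2), (10, 32), (12, 24), (15, 17), (16, 8), (17, 11), (18, 3), (20, 24)])
v21: WRITE a=7  (a history now [(2, 23), (5, 16), (8, 34), (11, 29), (13, 19), (14, 5), (19, 26), (21, 7)])
v22: WRITE b=34  (b history now [(1, 0), (3, 1), (4, 20), (6, 25), (7, 29), (9, 2), (10, 32), (12, 24), (15, 17), (16, 8), (17, 11), (18, 3), (20, 24), (22, 34)])
v23: WRITE b=34  (b history now [(1, 0), (3, 1), (4, 20), (6, 25), (7, 29), (9, 2), (10, 32), (12, 24), (15, 17), (16, 8), (17, 11), (18, 3), (20, 24), (22, 34), (23, 34)])
v24: WRITE a=15  (a history now [(2, 23), (5, 16), (8, 34), (11, 29), (13, 19), (14, 5), (19, 26), (21, 7), (24, 15)])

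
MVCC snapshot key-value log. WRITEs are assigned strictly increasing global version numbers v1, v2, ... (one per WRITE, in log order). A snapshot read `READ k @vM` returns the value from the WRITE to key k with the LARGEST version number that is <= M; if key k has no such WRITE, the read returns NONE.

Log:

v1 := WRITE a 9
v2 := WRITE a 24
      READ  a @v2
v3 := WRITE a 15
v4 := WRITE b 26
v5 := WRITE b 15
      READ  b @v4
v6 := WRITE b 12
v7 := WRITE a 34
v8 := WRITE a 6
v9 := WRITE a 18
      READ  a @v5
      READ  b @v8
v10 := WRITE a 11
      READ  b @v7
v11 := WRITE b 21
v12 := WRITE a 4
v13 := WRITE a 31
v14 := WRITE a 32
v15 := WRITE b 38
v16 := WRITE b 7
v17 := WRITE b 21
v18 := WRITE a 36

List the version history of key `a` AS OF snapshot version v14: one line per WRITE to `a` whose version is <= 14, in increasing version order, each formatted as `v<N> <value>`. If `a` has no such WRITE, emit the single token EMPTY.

Scan writes for key=a with version <= 14:
  v1 WRITE a 9 -> keep
  v2 WRITE a 24 -> keep
  v3 WRITE a 15 -> keep
  v4 WRITE b 26 -> skip
  v5 WRITE b 15 -> skip
  v6 WRITE b 12 -> skip
  v7 WRITE a 34 -> keep
  v8 WRITE a 6 -> keep
  v9 WRITE a 18 -> keep
  v10 WRITE a 11 -> keep
  v11 WRITE b 21 -> skip
  v12 WRITE a 4 -> keep
  v13 WRITE a 31 -> keep
  v14 WRITE a 32 -> keep
  v15 WRITE b 38 -> skip
  v16 WRITE b 7 -> skip
  v17 WRITE b 21 -> skip
  v18 WRITE a 36 -> drop (> snap)
Collected: [(1, 9), (2, 24), (3, 15), (7, 34), (8, 6), (9, 18), (10, 11), (12, 4), (13, 31), (14, 32)]

Answer: v1 9
v2 24
v3 15
v7 34
v8 6
v9 18
v10 11
v12 4
v13 31
v14 32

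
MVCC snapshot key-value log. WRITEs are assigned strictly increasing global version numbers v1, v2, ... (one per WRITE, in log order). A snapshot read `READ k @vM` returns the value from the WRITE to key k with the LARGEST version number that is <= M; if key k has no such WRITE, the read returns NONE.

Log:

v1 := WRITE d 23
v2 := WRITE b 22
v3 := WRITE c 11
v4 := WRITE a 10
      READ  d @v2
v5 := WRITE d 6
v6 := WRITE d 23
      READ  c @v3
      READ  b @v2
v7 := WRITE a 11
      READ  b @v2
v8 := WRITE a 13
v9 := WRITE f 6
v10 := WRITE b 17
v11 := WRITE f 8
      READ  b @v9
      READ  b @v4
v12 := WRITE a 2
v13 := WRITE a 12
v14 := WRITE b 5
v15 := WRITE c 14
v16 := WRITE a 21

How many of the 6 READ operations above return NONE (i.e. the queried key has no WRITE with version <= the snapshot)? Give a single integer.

v1: WRITE d=23  (d history now [(1, 23)])
v2: WRITE b=22  (b history now [(2, 22)])
v3: WRITE c=11  (c history now [(3, 11)])
v4: WRITE a=10  (a history now [(4, 10)])
READ d @v2: history=[(1, 23)] -> pick v1 -> 23
v5: WRITE d=6  (d history now [(1, 23), (5, 6)])
v6: WRITE d=23  (d history now [(1, 23), (5, 6), (6, 23)])
READ c @v3: history=[(3, 11)] -> pick v3 -> 11
READ b @v2: history=[(2, 22)] -> pick v2 -> 22
v7: WRITE a=11  (a history now [(4, 10), (7, 11)])
READ b @v2: history=[(2, 22)] -> pick v2 -> 22
v8: WRITE a=13  (a history now [(4, 10), (7, 11), (8, 13)])
v9: WRITE f=6  (f history now [(9, 6)])
v10: WRITE b=17  (b history now [(2, 22), (10, 17)])
v11: WRITE f=8  (f history now [(9, 6), (11, 8)])
READ b @v9: history=[(2, 22), (10, 17)] -> pick v2 -> 22
READ b @v4: history=[(2, 22), (10, 17)] -> pick v2 -> 22
v12: WRITE a=2  (a history now [(4, 10), (7, 11), (8, 13), (12, 2)])
v13: WRITE a=12  (a history now [(4, 10), (7, 11), (8, 13), (12, 2), (13, 12)])
v14: WRITE b=5  (b history now [(2, 22), (10, 17), (14, 5)])
v15: WRITE c=14  (c history now [(3, 11), (15, 14)])
v16: WRITE a=21  (a history now [(4, 10), (7, 11), (8, 13), (12, 2), (13, 12), (16, 21)])
Read results in order: ['23', '11', '22', '22', '22', '22']
NONE count = 0

Answer: 0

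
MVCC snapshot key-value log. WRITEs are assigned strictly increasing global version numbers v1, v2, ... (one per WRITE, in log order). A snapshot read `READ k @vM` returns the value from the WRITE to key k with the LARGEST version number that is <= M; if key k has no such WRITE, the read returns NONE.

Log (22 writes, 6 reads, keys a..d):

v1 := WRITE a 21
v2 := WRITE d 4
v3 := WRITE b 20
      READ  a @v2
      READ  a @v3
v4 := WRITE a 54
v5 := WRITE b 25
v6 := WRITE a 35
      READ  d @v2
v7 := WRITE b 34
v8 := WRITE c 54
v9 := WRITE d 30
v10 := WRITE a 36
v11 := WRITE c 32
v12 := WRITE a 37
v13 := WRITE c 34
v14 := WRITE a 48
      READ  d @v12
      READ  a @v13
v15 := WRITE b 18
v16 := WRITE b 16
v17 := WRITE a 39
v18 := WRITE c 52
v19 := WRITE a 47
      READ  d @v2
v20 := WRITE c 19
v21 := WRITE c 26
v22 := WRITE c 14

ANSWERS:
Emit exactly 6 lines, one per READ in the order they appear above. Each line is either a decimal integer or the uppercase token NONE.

Answer: 21
21
4
30
37
4

Derivation:
v1: WRITE a=21  (a history now [(1, 21)])
v2: WRITE d=4  (d history now [(2, 4)])
v3: WRITE b=20  (b history now [(3, 20)])
READ a @v2: history=[(1, 21)] -> pick v1 -> 21
READ a @v3: history=[(1, 21)] -> pick v1 -> 21
v4: WRITE a=54  (a history now [(1, 21), (4, 54)])
v5: WRITE b=25  (b history now [(3, 20), (5, 25)])
v6: WRITE a=35  (a history now [(1, 21), (4, 54), (6, 35)])
READ d @v2: history=[(2, 4)] -> pick v2 -> 4
v7: WRITE b=34  (b history now [(3, 20), (5, 25), (7, 34)])
v8: WRITE c=54  (c history now [(8, 54)])
v9: WRITE d=30  (d history now [(2, 4), (9, 30)])
v10: WRITE a=36  (a history now [(1, 21), (4, 54), (6, 35), (10, 36)])
v11: WRITE c=32  (c history now [(8, 54), (11, 32)])
v12: WRITE a=37  (a history now [(1, 21), (4, 54), (6, 35), (10, 36), (12, 37)])
v13: WRITE c=34  (c history now [(8, 54), (11, 32), (13, 34)])
v14: WRITE a=48  (a history now [(1, 21), (4, 54), (6, 35), (10, 36), (12, 37), (14, 48)])
READ d @v12: history=[(2, 4), (9, 30)] -> pick v9 -> 30
READ a @v13: history=[(1, 21), (4, 54), (6, 35), (10, 36), (12, 37), (14, 48)] -> pick v12 -> 37
v15: WRITE b=18  (b history now [(3, 20), (5, 25), (7, 34), (15, 18)])
v16: WRITE b=16  (b history now [(3, 20), (5, 25), (7, 34), (15, 18), (16, 16)])
v17: WRITE a=39  (a history now [(1, 21), (4, 54), (6, 35), (10, 36), (12, 37), (14, 48), (17, 39)])
v18: WRITE c=52  (c history now [(8, 54), (11, 32), (13, 34), (18, 52)])
v19: WRITE a=47  (a history now [(1, 21), (4, 54), (6, 35), (10, 36), (12, 37), (14, 48), (17, 39), (19, 47)])
READ d @v2: history=[(2, 4), (9, 30)] -> pick v2 -> 4
v20: WRITE c=19  (c history now [(8, 54), (11, 32), (13, 34), (18, 52), (20, 19)])
v21: WRITE c=26  (c history now [(8, 54), (11, 32), (13, 34), (18, 52), (20, 19), (21, 26)])
v22: WRITE c=14  (c history now [(8, 54), (11, 32), (13, 34), (18, 52), (20, 19), (21, 26), (22, 14)])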